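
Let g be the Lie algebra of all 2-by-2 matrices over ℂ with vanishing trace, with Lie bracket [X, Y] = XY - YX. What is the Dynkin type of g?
A1

This is sl(2), which has dimension 2^2 - 1 = 3 and rank 2 - 1 = 1 (a Cartan subalgebra is the diagonal traceless matrices). In the classification of classical Lie algebras, the special linear algebra sl(n+1) has type A_n; here n = 1, so the Dynkin diagram is a chain of 1 nodes with single edges (A_1). Hence the type is A_1.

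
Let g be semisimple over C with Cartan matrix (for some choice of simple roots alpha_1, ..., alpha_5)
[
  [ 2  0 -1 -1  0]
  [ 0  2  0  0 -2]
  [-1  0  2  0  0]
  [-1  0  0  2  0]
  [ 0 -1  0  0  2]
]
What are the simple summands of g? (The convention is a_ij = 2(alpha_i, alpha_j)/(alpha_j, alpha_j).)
A_3 ⊕ B_2

The diagram associated to this matrix has two connected components: the simple roots {alpha_1, alpha_3, alpha_4} form a chain of 3 nodes with single edges (A_3), and {alpha_2, alpha_5} form a chain of 2 nodes with a double edge at one end; the terminal node there is the unique short simple root (B_2). A semisimple Lie algebra decomposes uniquely as the direct sum of simple ideals, one per connected component of its Dynkin diagram, so g ≅ A_3 ⊕ B_2 (dimension 15 + 10 = 25).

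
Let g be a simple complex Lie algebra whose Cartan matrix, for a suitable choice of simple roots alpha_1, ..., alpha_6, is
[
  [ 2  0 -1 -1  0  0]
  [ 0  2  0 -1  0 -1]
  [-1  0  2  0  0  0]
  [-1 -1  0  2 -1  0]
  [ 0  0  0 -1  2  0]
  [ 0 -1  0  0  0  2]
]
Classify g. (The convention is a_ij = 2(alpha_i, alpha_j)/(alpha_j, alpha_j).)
The matrix has rank 6 with 2's on the diagonal. Reading the off-diagonal entries as Dynkin edges (a single edge where a_ij = a_ji = -1; a double or triple edge where a_ij * a_ji = 2 or 3), the diagram is a chain of 5 nodes with one extra node attached to the third node from one end (E_6). One simple-root ordering that puts it in standard form is (alpha_6, alpha_5, alpha_2, alpha_4, alpha_1, alpha_3). So the algebra is type E_6.

type E_6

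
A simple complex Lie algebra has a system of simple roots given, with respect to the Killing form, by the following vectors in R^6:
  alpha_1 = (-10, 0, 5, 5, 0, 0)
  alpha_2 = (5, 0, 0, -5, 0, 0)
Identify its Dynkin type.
Compute the Cartan integers a_ij = 2(alpha_i, alpha_j)/(alpha_j, alpha_j); the resulting 2x2 Cartan matrix is
[[2, -3], [-1, 2]].
The roots have two lengths (squared-length ratio 3:1); the short ones are alpha_{2}. The associated Dynkin diagram is two nodes joined by a triple edge (G_2), so the type is G_2.

G_2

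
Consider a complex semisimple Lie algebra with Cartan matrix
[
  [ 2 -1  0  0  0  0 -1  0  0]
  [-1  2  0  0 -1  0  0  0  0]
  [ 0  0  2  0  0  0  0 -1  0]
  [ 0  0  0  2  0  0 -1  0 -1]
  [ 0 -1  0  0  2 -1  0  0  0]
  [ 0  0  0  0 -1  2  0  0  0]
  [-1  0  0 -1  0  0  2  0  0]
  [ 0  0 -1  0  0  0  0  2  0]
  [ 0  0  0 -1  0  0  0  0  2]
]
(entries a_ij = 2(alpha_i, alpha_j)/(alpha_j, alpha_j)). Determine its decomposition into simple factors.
A_2 (sl(3)) ⊕ A_7 (sl(8))

The diagram associated to this matrix has two connected components: the simple roots {alpha_3, alpha_8} form a chain of 2 nodes with single edges (A_2), and {alpha_1, alpha_2, alpha_4, alpha_5, alpha_6, alpha_7, alpha_9} form a chain of 7 nodes with single edges (A_7). A semisimple Lie algebra decomposes uniquely as the direct sum of simple ideals, one per connected component of its Dynkin diagram, so g ≅ A_2 ⊕ A_7 (dimension 8 + 63 = 71).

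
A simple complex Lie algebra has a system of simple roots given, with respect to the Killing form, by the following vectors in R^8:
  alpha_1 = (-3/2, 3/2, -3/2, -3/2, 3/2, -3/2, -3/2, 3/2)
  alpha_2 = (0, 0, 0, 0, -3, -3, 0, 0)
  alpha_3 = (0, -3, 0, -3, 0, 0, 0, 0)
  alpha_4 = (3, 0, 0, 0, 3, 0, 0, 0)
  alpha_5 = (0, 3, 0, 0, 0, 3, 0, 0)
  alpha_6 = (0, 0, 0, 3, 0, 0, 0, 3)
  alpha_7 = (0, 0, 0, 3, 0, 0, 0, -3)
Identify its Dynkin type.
Compute the Cartan integers a_ij = 2(alpha_i, alpha_j)/(alpha_j, alpha_j); the resulting 7x7 Cartan matrix is
[[2, 0, 0, 0, 0, 0, -1], [0, 2, 0, -1, -1, 0, 0], [0, 0, 2, 0, -1, -1, -1], [0, -1, 0, 2, 0, 0, 0], [0, -1, -1, 0, 2, 0, 0], [0, 0, -1, 0, 0, 2, 0], [-1, 0, -1, 0, 0, 0, 2]].
All simple roots have the same length, so the diagram is simply laced. The associated Dynkin diagram is a chain of 6 nodes with one extra node attached to the third node from one end (E_7), so the type is E_7.

type E_7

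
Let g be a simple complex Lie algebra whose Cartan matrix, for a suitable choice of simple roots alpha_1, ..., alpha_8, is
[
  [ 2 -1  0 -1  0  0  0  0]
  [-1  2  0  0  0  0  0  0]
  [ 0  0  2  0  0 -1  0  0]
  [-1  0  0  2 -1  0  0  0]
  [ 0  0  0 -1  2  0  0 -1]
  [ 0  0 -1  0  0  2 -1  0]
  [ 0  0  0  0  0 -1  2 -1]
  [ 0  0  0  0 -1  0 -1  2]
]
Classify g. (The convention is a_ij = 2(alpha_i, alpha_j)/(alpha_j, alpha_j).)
A_8 (sl(9))

The matrix has rank 8 with 2's on the diagonal. Reading the off-diagonal entries as Dynkin edges (a single edge where a_ij = a_ji = -1; a double or triple edge where a_ij * a_ji = 2 or 3), the diagram is a chain of 8 nodes with single edges (A_8). One simple-root ordering that puts it in standard form is (alpha_3, alpha_6, alpha_7, alpha_8, alpha_5, alpha_4, alpha_1, alpha_2). So the algebra is type A_8, i.e. sl(9).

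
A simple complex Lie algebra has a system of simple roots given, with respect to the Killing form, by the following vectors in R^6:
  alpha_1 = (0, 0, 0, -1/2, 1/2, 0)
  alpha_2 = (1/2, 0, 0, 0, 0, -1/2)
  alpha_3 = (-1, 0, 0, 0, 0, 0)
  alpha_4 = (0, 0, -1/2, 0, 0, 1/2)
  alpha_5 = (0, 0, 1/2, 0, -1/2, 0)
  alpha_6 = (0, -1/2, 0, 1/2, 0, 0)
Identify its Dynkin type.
Compute the Cartan integers a_ij = 2(alpha_i, alpha_j)/(alpha_j, alpha_j); the resulting 6x6 Cartan matrix is
[[2, 0, 0, 0, -1, -1], [0, 2, -1, -1, 0, 0], [0, -2, 2, 0, 0, 0], [0, -1, 0, 2, -1, 0], [-1, 0, 0, -1, 2, 0], [-1, 0, 0, 0, 0, 2]].
The roots have two lengths (squared-length ratio 2:1); the short ones are alpha_{1,2,4,5,6}. The associated Dynkin diagram is a chain of 6 nodes with a double edge at one end; the terminal node there is the unique long simple root (C_6), so the type is C_6 (the algebra sp(12)).

C_6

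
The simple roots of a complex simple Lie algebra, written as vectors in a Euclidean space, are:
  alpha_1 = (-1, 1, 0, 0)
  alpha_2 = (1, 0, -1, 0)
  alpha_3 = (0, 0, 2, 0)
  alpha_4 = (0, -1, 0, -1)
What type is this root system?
Compute the Cartan integers a_ij = 2(alpha_i, alpha_j)/(alpha_j, alpha_j); the resulting 4x4 Cartan matrix is
[[2, -1, 0, -1], [-1, 2, -1, 0], [0, -2, 2, 0], [-1, 0, 0, 2]].
The roots have two lengths (squared-length ratio 2:1); the short ones are alpha_{1,2,4}. The associated Dynkin diagram is a chain of 4 nodes with a double edge at one end; the terminal node there is the unique long simple root (C_4), so the type is C_4 (the algebra sp(8)).

C4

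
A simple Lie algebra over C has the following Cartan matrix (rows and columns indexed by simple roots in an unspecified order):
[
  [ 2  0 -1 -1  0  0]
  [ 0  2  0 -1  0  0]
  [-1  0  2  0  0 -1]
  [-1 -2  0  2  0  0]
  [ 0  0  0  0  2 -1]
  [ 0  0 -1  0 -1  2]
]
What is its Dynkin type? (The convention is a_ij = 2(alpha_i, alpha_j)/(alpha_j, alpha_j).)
The matrix has rank 6 with 2's on the diagonal. Reading the off-diagonal entries as Dynkin edges (a single edge where a_ij = a_ji = -1; a double or triple edge where a_ij * a_ji = 2 or 3), the diagram is a chain of 6 nodes with a double edge at one end; the terminal node there is the unique short simple root (B_6). One simple-root ordering that puts it in standard form is (alpha_5, alpha_6, alpha_3, alpha_1, alpha_4, alpha_2). So the algebra is type B_6, i.e. so(13).

B_6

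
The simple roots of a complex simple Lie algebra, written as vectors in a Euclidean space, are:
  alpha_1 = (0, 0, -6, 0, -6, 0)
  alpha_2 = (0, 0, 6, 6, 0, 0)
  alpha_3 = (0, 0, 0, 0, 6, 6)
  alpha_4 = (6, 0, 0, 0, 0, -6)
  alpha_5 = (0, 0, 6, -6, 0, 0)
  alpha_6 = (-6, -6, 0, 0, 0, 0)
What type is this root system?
D6

Compute the Cartan integers a_ij = 2(alpha_i, alpha_j)/(alpha_j, alpha_j); the resulting 6x6 Cartan matrix is
[[2, -1, -1, 0, -1, 0], [-1, 2, 0, 0, 0, 0], [-1, 0, 2, -1, 0, 0], [0, 0, -1, 2, 0, -1], [-1, 0, 0, 0, 2, 0], [0, 0, 0, -1, 0, 2]].
All simple roots have the same length, so the diagram is simply laced. The associated Dynkin diagram is a chain of 4 nodes with a fork of two nodes at one end (D_6), so the type is D_6 (the algebra so(12)).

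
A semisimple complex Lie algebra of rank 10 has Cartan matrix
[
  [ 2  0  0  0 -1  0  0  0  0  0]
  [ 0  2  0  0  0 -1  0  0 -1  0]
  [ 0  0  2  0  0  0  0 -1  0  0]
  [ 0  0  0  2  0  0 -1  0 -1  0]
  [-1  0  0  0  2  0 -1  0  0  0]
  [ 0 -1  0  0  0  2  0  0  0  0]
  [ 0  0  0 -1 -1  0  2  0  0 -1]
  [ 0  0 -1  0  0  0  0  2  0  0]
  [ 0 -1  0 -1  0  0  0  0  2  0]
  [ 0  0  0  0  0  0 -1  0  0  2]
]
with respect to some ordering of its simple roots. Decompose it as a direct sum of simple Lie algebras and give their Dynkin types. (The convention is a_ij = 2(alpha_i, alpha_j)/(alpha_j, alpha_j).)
A_2 (sl(3)) + E_8

The diagram associated to this matrix has two connected components: the simple roots {alpha_3, alpha_8} form a chain of 2 nodes with single edges (A_2), and {alpha_1, alpha_2, alpha_4, alpha_5, alpha_6, alpha_7, alpha_9, alpha_10} form a chain of 7 nodes with one extra node attached to the third node from one end (E_8). A semisimple Lie algebra decomposes uniquely as the direct sum of simple ideals, one per connected component of its Dynkin diagram, so g ≅ A_2 ⊕ E_8 (dimension 8 + 248 = 256).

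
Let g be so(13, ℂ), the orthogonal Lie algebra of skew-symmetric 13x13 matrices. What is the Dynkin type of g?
B_6

This is so(13) with 13 odd, which has dimension 13(13-1)/2 = 78 and rank (13-1)/2 = 6. In the classification of classical Lie algebras, the orthogonal algebra so(2n+1) in an odd number of variables has type B_n; here n = 6, so the Dynkin diagram is a chain of 6 nodes with a double edge at one end; the terminal node there is the unique short simple root (B_6). Hence the type is B_6.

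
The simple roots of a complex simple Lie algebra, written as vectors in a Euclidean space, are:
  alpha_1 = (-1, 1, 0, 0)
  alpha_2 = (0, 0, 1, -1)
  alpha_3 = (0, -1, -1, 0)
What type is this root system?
A_3

Compute the Cartan integers a_ij = 2(alpha_i, alpha_j)/(alpha_j, alpha_j); the resulting 3x3 Cartan matrix is
[[2, 0, -1], [0, 2, -1], [-1, -1, 2]].
All simple roots have the same length, so the diagram is simply laced. The associated Dynkin diagram is a chain of 3 nodes with single edges (A_3), so the type is A_3 (the algebra sl(4)).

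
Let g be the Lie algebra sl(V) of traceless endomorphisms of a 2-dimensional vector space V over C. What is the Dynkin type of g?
This is sl(2), which has dimension 2^2 - 1 = 3 and rank 2 - 1 = 1 (a Cartan subalgebra is the diagonal traceless matrices). In the classification of classical Lie algebras, the special linear algebra sl(n+1) has type A_n; here n = 1, so the Dynkin diagram is a chain of 1 nodes with single edges (A_1). Hence the type is A_1.

type A_1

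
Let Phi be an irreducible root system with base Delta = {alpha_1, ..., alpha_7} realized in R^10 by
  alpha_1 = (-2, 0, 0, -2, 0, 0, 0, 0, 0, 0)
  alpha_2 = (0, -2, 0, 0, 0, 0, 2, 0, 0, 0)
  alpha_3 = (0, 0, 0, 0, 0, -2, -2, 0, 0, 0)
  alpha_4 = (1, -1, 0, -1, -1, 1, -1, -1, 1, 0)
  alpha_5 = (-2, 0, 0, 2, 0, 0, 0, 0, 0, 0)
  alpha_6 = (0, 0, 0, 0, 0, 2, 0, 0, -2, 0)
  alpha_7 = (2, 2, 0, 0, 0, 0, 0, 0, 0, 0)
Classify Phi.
Compute the Cartan integers a_ij = 2(alpha_i, alpha_j)/(alpha_j, alpha_j); the resulting 7x7 Cartan matrix is
[[2, 0, 0, 0, 0, 0, -1], [0, 2, -1, 0, 0, 0, -1], [0, -1, 2, 0, 0, -1, 0], [0, 0, 0, 2, -1, 0, 0], [0, 0, 0, -1, 2, 0, -1], [0, 0, -1, 0, 0, 2, 0], [-1, -1, 0, 0, -1, 0, 2]].
All simple roots have the same length, so the diagram is simply laced. The associated Dynkin diagram is a chain of 6 nodes with one extra node attached to the third node from one end (E_7), so the type is E_7.

E_7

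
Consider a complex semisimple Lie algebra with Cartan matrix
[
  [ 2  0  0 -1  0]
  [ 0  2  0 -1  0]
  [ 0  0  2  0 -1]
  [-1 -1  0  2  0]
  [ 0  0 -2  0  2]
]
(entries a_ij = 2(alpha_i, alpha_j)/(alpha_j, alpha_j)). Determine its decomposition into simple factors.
A_3 + B_2

The diagram associated to this matrix has two connected components: the simple roots {alpha_1, alpha_2, alpha_4} form a chain of 3 nodes with single edges (A_3), and {alpha_3, alpha_5} form a chain of 2 nodes with a double edge at one end; the terminal node there is the unique short simple root (B_2). A semisimple Lie algebra decomposes uniquely as the direct sum of simple ideals, one per connected component of its Dynkin diagram, so g ≅ A_3 ⊕ B_2 (dimension 15 + 10 = 25).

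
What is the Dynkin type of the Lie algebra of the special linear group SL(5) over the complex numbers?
type A_4

This is sl(5), which has dimension 5^2 - 1 = 24 and rank 5 - 1 = 4 (a Cartan subalgebra is the diagonal traceless matrices). In the classification of classical Lie algebras, the special linear algebra sl(n+1) has type A_n; here n = 4, so the Dynkin diagram is a chain of 4 nodes with single edges (A_4). Hence the type is A_4.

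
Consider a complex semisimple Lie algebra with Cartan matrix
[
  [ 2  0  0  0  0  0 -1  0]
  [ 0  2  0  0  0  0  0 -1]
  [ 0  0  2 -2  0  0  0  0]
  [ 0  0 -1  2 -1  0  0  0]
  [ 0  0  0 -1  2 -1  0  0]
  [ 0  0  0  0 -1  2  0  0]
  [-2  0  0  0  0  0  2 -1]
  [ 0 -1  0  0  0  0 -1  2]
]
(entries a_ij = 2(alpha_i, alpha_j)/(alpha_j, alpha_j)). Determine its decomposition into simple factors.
The diagram associated to this matrix has two connected components: the simple roots {alpha_1, alpha_2, alpha_7, alpha_8} form a chain of 4 nodes with a double edge at one end; the terminal node there is the unique short simple root (B_4), and {alpha_3, alpha_4, alpha_5, alpha_6} form a chain of 4 nodes with a double edge at one end; the terminal node there is the unique long simple root (C_4). A semisimple Lie algebra decomposes uniquely as the direct sum of simple ideals, one per connected component of its Dynkin diagram, so g ≅ B_4 ⊕ C_4 (dimension 36 + 36 = 72).

B_4 ⊕ C_4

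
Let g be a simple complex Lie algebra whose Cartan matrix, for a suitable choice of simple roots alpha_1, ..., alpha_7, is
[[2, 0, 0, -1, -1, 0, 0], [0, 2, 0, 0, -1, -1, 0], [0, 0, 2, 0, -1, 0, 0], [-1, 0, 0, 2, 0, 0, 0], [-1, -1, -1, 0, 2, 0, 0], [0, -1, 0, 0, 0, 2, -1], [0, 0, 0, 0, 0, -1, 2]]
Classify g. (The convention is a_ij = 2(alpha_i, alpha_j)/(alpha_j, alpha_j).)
The matrix has rank 7 with 2's on the diagonal. Reading the off-diagonal entries as Dynkin edges (a single edge where a_ij = a_ji = -1; a double or triple edge where a_ij * a_ji = 2 or 3), the diagram is a chain of 6 nodes with one extra node attached to the third node from one end (E_7). One simple-root ordering that puts it in standard form is (alpha_4, alpha_3, alpha_1, alpha_5, alpha_2, alpha_6, alpha_7). So the algebra is type E_7.

E7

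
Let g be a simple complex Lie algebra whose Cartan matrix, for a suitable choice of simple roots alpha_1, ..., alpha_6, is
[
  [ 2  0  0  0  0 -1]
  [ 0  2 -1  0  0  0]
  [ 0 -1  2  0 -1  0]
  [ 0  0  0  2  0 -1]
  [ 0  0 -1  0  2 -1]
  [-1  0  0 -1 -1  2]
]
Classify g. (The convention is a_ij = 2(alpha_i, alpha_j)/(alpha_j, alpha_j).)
D_6

The matrix has rank 6 with 2's on the diagonal. Reading the off-diagonal entries as Dynkin edges (a single edge where a_ij = a_ji = -1; a double or triple edge where a_ij * a_ji = 2 or 3), the diagram is a chain of 4 nodes with a fork of two nodes at one end (D_6). One simple-root ordering that puts it in standard form is (alpha_2, alpha_3, alpha_5, alpha_6, alpha_4, alpha_1). So the algebra is type D_6, i.e. so(12).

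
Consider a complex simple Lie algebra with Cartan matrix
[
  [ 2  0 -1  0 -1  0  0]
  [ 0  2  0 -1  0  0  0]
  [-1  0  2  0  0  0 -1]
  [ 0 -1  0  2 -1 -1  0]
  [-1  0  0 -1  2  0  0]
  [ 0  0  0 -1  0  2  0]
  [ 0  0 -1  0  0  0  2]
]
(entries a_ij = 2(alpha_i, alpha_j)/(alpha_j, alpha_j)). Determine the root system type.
type D_7

The matrix has rank 7 with 2's on the diagonal. Reading the off-diagonal entries as Dynkin edges (a single edge where a_ij = a_ji = -1; a double or triple edge where a_ij * a_ji = 2 or 3), the diagram is a chain of 5 nodes with a fork of two nodes at one end (D_7). One simple-root ordering that puts it in standard form is (alpha_7, alpha_3, alpha_1, alpha_5, alpha_4, alpha_6, alpha_2). So the algebra is type D_7, i.e. so(14).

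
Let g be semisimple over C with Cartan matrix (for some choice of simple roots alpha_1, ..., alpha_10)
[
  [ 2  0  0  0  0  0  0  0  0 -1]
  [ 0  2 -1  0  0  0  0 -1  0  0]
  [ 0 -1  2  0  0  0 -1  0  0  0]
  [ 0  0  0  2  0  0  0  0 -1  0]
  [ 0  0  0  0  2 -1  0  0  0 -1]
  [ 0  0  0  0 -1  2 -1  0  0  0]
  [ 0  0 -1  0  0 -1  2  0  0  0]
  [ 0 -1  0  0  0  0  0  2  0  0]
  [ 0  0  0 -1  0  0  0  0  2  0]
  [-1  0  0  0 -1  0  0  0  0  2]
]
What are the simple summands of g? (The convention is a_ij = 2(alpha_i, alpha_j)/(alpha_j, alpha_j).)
The diagram associated to this matrix has two connected components: the simple roots {alpha_4, alpha_9} form a chain of 2 nodes with single edges (A_2), and {alpha_1, alpha_2, alpha_3, alpha_5, alpha_6, alpha_7, alpha_8, alpha_10} form a chain of 8 nodes with single edges (A_8). A semisimple Lie algebra decomposes uniquely as the direct sum of simple ideals, one per connected component of its Dynkin diagram, so g ≅ A_2 ⊕ A_8 (dimension 8 + 80 = 88).

type A_2 ⊕ type A_8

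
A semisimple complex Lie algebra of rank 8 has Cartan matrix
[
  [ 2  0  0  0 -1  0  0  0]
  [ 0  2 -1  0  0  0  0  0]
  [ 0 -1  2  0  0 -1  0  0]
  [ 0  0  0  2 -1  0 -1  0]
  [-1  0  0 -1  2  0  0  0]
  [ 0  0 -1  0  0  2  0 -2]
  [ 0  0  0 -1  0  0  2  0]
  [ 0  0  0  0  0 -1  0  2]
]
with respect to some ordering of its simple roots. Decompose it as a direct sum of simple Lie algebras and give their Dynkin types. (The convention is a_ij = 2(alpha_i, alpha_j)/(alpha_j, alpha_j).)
A_4 (sl(5)) ⊕ B_4 (so(9))

The diagram associated to this matrix has two connected components: the simple roots {alpha_1, alpha_4, alpha_5, alpha_7} form a chain of 4 nodes with single edges (A_4), and {alpha_2, alpha_3, alpha_6, alpha_8} form a chain of 4 nodes with a double edge at one end; the terminal node there is the unique short simple root (B_4). A semisimple Lie algebra decomposes uniquely as the direct sum of simple ideals, one per connected component of its Dynkin diagram, so g ≅ A_4 ⊕ B_4 (dimension 24 + 36 = 60).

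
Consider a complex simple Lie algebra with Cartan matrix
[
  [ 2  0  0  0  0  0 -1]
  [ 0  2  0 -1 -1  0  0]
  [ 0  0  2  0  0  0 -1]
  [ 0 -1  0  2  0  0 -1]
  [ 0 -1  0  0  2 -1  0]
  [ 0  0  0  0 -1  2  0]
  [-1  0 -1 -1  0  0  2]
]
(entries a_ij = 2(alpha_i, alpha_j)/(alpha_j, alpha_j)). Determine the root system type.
The matrix has rank 7 with 2's on the diagonal. Reading the off-diagonal entries as Dynkin edges (a single edge where a_ij = a_ji = -1; a double or triple edge where a_ij * a_ji = 2 or 3), the diagram is a chain of 5 nodes with a fork of two nodes at one end (D_7). One simple-root ordering that puts it in standard form is (alpha_6, alpha_5, alpha_2, alpha_4, alpha_7, alpha_1, alpha_3). So the algebra is type D_7, i.e. so(14).

D_7 (so(14))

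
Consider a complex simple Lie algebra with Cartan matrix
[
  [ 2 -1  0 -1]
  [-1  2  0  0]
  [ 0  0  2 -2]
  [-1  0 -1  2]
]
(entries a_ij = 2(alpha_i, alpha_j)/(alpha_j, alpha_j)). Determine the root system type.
The matrix has rank 4 with 2's on the diagonal. Reading the off-diagonal entries as Dynkin edges (a single edge where a_ij = a_ji = -1; a double or triple edge where a_ij * a_ji = 2 or 3), the diagram is a chain of 4 nodes with a double edge at one end; the terminal node there is the unique long simple root (C_4). One simple-root ordering that puts it in standard form is (alpha_2, alpha_1, alpha_4, alpha_3). So the algebra is type C_4, i.e. sp(8).

type C_4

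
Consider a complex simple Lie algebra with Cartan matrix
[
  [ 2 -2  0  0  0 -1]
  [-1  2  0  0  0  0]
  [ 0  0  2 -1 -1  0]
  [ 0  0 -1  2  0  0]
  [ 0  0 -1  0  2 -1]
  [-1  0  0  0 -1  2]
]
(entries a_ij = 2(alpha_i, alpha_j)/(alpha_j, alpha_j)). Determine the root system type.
The matrix has rank 6 with 2's on the diagonal. Reading the off-diagonal entries as Dynkin edges (a single edge where a_ij = a_ji = -1; a double or triple edge where a_ij * a_ji = 2 or 3), the diagram is a chain of 6 nodes with a double edge at one end; the terminal node there is the unique short simple root (B_6). One simple-root ordering that puts it in standard form is (alpha_4, alpha_3, alpha_5, alpha_6, alpha_1, alpha_2). So the algebra is type B_6, i.e. so(13).

type B_6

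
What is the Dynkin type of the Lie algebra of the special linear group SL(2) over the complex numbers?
A1

This is sl(2), which has dimension 2^2 - 1 = 3 and rank 2 - 1 = 1 (a Cartan subalgebra is the diagonal traceless matrices). In the classification of classical Lie algebras, the special linear algebra sl(n+1) has type A_n; here n = 1, so the Dynkin diagram is a chain of 1 nodes with single edges (A_1). Hence the type is A_1.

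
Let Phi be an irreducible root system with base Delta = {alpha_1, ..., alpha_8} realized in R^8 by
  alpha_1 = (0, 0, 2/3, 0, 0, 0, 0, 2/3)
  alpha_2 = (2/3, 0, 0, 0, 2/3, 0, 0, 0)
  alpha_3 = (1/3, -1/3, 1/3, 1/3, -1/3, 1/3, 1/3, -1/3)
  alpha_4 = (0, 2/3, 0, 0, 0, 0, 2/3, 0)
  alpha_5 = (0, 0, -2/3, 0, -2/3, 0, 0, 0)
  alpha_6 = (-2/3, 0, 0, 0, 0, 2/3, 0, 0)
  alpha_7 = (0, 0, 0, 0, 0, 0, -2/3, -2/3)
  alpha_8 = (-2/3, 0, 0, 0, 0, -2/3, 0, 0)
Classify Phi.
E8

Compute the Cartan integers a_ij = 2(alpha_i, alpha_j)/(alpha_j, alpha_j); the resulting 8x8 Cartan matrix is
[[2, 0, 0, 0, -1, 0, -1, 0], [0, 2, 0, 0, -1, -1, 0, -1], [0, 0, 2, 0, 0, 0, 0, -1], [0, 0, 0, 2, 0, 0, -1, 0], [-1, -1, 0, 0, 2, 0, 0, 0], [0, -1, 0, 0, 0, 2, 0, 0], [-1, 0, 0, -1, 0, 0, 2, 0], [0, -1, -1, 0, 0, 0, 0, 2]].
All simple roots have the same length, so the diagram is simply laced. The associated Dynkin diagram is a chain of 7 nodes with one extra node attached to the third node from one end (E_8), so the type is E_8.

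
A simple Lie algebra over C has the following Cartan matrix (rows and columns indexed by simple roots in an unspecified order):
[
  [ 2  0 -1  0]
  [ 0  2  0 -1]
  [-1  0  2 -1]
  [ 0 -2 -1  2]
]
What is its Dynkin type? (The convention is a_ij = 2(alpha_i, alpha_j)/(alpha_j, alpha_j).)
The matrix has rank 4 with 2's on the diagonal. Reading the off-diagonal entries as Dynkin edges (a single edge where a_ij = a_ji = -1; a double or triple edge where a_ij * a_ji = 2 or 3), the diagram is a chain of 4 nodes with a double edge at one end; the terminal node there is the unique short simple root (B_4). One simple-root ordering that puts it in standard form is (alpha_1, alpha_3, alpha_4, alpha_2). So the algebra is type B_4, i.e. so(9).

B4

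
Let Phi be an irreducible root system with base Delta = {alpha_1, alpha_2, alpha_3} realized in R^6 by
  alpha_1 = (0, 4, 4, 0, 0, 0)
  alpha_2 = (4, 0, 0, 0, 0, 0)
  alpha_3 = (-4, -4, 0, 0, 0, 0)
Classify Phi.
Compute the Cartan integers a_ij = 2(alpha_i, alpha_j)/(alpha_j, alpha_j); the resulting 3x3 Cartan matrix is
[[2, 0, -1], [0, 2, -1], [-1, -2, 2]].
The roots have two lengths (squared-length ratio 2:1); the short ones are alpha_{2}. The associated Dynkin diagram is a chain of 3 nodes with a double edge at one end; the terminal node there is the unique short simple root (B_3), so the type is B_3 (the algebra so(7)).

B_3 (so(7))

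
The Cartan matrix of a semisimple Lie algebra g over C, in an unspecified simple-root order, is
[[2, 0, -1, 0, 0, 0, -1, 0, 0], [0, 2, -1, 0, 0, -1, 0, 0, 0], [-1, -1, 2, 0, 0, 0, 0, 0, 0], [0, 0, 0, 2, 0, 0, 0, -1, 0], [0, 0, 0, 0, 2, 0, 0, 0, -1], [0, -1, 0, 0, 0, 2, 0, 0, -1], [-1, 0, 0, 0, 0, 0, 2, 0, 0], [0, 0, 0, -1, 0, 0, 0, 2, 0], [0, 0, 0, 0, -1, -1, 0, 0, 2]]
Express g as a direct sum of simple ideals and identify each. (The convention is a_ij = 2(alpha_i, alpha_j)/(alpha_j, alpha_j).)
The diagram associated to this matrix has two connected components: the simple roots {alpha_4, alpha_8} form a chain of 2 nodes with single edges (A_2), and {alpha_1, alpha_2, alpha_3, alpha_5, alpha_6, alpha_7, alpha_9} form a chain of 7 nodes with single edges (A_7). A semisimple Lie algebra decomposes uniquely as the direct sum of simple ideals, one per connected component of its Dynkin diagram, so g ≅ A_2 ⊕ A_7 (dimension 8 + 63 = 71).

A_2 (sl(3)) ⊕ A_7 (sl(8))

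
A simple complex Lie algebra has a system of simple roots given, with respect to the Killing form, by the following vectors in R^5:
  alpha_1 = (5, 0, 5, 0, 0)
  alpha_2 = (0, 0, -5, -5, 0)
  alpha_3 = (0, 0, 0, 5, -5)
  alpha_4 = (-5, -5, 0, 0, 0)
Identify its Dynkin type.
A_4 (sl(5))

Compute the Cartan integers a_ij = 2(alpha_i, alpha_j)/(alpha_j, alpha_j); the resulting 4x4 Cartan matrix is
[[2, -1, 0, -1], [-1, 2, -1, 0], [0, -1, 2, 0], [-1, 0, 0, 2]].
All simple roots have the same length, so the diagram is simply laced. The associated Dynkin diagram is a chain of 4 nodes with single edges (A_4), so the type is A_4 (the algebra sl(5)).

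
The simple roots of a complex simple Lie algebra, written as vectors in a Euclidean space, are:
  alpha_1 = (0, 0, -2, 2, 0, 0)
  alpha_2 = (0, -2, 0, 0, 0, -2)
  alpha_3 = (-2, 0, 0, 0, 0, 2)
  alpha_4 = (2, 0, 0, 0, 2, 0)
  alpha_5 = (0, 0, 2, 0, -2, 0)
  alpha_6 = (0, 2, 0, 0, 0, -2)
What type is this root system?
Compute the Cartan integers a_ij = 2(alpha_i, alpha_j)/(alpha_j, alpha_j); the resulting 6x6 Cartan matrix is
[[2, 0, 0, 0, -1, 0], [0, 2, -1, 0, 0, 0], [0, -1, 2, -1, 0, -1], [0, 0, -1, 2, -1, 0], [-1, 0, 0, -1, 2, 0], [0, 0, -1, 0, 0, 2]].
All simple roots have the same length, so the diagram is simply laced. The associated Dynkin diagram is a chain of 4 nodes with a fork of two nodes at one end (D_6), so the type is D_6 (the algebra so(12)).

D6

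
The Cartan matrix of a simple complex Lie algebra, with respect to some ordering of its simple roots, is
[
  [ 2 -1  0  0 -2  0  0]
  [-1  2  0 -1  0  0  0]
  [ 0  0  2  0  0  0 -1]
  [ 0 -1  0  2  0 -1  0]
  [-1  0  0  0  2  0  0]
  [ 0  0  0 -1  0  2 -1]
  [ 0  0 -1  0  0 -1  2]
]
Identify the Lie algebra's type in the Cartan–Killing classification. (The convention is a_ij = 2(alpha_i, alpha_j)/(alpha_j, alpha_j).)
B7

The matrix has rank 7 with 2's on the diagonal. Reading the off-diagonal entries as Dynkin edges (a single edge where a_ij = a_ji = -1; a double or triple edge where a_ij * a_ji = 2 or 3), the diagram is a chain of 7 nodes with a double edge at one end; the terminal node there is the unique short simple root (B_7). One simple-root ordering that puts it in standard form is (alpha_3, alpha_7, alpha_6, alpha_4, alpha_2, alpha_1, alpha_5). So the algebra is type B_7, i.e. so(15).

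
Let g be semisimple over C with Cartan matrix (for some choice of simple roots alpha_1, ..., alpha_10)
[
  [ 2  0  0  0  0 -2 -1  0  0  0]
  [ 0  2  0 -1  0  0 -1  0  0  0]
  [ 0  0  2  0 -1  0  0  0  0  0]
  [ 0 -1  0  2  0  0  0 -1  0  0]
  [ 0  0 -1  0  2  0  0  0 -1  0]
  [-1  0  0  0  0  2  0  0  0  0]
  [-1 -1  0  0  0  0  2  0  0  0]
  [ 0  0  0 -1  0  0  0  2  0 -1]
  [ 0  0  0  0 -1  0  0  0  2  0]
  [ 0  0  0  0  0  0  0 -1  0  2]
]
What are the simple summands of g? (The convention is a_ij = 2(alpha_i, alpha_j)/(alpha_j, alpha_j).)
A3 + B7

The diagram associated to this matrix has two connected components: the simple roots {alpha_3, alpha_5, alpha_9} form a chain of 3 nodes with single edges (A_3), and {alpha_1, alpha_2, alpha_4, alpha_6, alpha_7, alpha_8, alpha_10} form a chain of 7 nodes with a double edge at one end; the terminal node there is the unique short simple root (B_7). A semisimple Lie algebra decomposes uniquely as the direct sum of simple ideals, one per connected component of its Dynkin diagram, so g ≅ A_3 ⊕ B_7 (dimension 15 + 105 = 120).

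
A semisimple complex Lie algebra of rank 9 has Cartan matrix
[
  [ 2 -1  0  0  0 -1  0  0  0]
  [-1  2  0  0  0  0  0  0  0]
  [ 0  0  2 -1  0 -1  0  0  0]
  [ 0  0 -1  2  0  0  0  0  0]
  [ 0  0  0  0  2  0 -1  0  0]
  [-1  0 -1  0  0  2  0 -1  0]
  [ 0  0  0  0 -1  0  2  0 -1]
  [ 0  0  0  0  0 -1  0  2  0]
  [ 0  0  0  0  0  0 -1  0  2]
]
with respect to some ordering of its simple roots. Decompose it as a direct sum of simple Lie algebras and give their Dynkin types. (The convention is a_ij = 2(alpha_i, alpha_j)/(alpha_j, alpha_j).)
The diagram associated to this matrix has two connected components: the simple roots {alpha_5, alpha_7, alpha_9} form a chain of 3 nodes with single edges (A_3), and {alpha_1, alpha_2, alpha_3, alpha_4, alpha_6, alpha_8} form a chain of 5 nodes with one extra node attached to the third node from one end (E_6). A semisimple Lie algebra decomposes uniquely as the direct sum of simple ideals, one per connected component of its Dynkin diagram, so g ≅ A_3 ⊕ E_6 (dimension 15 + 78 = 93).

type A_3 ⊕ type E_6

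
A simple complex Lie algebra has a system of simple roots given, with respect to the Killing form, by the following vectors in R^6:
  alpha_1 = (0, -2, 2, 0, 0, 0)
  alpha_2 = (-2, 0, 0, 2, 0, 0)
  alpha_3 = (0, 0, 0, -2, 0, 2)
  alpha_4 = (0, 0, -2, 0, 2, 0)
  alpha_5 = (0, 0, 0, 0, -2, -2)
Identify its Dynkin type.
A_5

Compute the Cartan integers a_ij = 2(alpha_i, alpha_j)/(alpha_j, alpha_j); the resulting 5x5 Cartan matrix is
[[2, 0, 0, -1, 0], [0, 2, -1, 0, 0], [0, -1, 2, 0, -1], [-1, 0, 0, 2, -1], [0, 0, -1, -1, 2]].
All simple roots have the same length, so the diagram is simply laced. The associated Dynkin diagram is a chain of 5 nodes with single edges (A_5), so the type is A_5 (the algebra sl(6)).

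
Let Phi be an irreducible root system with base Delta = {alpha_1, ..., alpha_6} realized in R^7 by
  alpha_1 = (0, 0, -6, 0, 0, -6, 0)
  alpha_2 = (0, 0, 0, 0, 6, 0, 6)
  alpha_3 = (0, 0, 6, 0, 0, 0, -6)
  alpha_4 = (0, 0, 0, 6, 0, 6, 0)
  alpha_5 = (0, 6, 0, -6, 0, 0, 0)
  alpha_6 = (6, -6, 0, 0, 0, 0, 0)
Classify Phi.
Compute the Cartan integers a_ij = 2(alpha_i, alpha_j)/(alpha_j, alpha_j); the resulting 6x6 Cartan matrix is
[[2, 0, -1, -1, 0, 0], [0, 2, -1, 0, 0, 0], [-1, -1, 2, 0, 0, 0], [-1, 0, 0, 2, -1, 0], [0, 0, 0, -1, 2, -1], [0, 0, 0, 0, -1, 2]].
All simple roots have the same length, so the diagram is simply laced. The associated Dynkin diagram is a chain of 6 nodes with single edges (A_6), so the type is A_6 (the algebra sl(7)).

A6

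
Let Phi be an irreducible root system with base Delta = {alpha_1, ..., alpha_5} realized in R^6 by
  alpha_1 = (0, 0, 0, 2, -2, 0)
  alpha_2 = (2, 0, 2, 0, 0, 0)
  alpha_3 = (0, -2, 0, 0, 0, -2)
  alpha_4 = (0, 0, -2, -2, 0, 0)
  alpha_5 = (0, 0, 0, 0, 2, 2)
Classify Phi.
A_5 (sl(6))

Compute the Cartan integers a_ij = 2(alpha_i, alpha_j)/(alpha_j, alpha_j); the resulting 5x5 Cartan matrix is
[[2, 0, 0, -1, -1], [0, 2, 0, -1, 0], [0, 0, 2, 0, -1], [-1, -1, 0, 2, 0], [-1, 0, -1, 0, 2]].
All simple roots have the same length, so the diagram is simply laced. The associated Dynkin diagram is a chain of 5 nodes with single edges (A_5), so the type is A_5 (the algebra sl(6)).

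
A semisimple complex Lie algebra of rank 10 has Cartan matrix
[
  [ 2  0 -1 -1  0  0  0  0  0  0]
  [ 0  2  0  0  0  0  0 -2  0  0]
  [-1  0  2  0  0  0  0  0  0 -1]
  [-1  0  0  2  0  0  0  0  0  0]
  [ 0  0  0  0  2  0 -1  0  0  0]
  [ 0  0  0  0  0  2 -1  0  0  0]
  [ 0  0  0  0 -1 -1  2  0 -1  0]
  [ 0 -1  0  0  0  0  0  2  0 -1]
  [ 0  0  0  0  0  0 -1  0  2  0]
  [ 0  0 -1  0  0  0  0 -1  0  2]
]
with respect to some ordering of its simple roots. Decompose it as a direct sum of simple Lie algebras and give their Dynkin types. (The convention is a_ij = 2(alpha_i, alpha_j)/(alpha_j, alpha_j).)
The diagram associated to this matrix has two connected components: the simple roots {alpha_1, alpha_2, alpha_3, alpha_4, alpha_8, alpha_10} form a chain of 6 nodes with a double edge at one end; the terminal node there is the unique long simple root (C_6), and {alpha_5, alpha_6, alpha_7, alpha_9} form a chain of 2 nodes with a fork of two nodes at one end (D_4). A semisimple Lie algebra decomposes uniquely as the direct sum of simple ideals, one per connected component of its Dynkin diagram, so g ≅ C_6 ⊕ D_4 (dimension 78 + 28 = 106).

type C_6 + type D_4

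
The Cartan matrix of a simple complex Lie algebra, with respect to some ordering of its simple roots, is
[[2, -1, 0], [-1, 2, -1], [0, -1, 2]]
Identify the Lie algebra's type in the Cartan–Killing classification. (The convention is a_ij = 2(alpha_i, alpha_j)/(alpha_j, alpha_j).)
The matrix has rank 3 with 2's on the diagonal. Reading the off-diagonal entries as Dynkin edges (a single edge where a_ij = a_ji = -1; a double or triple edge where a_ij * a_ji = 2 or 3), the diagram is a chain of 3 nodes with single edges (A_3). One simple-root ordering that puts it in standard form is (alpha_1, alpha_2, alpha_3). So the algebra is type A_3, i.e. sl(4).

A_3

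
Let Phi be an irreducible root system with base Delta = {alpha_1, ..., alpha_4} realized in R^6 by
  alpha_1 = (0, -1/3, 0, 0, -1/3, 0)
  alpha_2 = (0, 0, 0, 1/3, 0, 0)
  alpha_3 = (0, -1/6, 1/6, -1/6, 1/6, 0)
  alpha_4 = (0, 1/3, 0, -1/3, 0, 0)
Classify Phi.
Compute the Cartan integers a_ij = 2(alpha_i, alpha_j)/(alpha_j, alpha_j); the resulting 4x4 Cartan matrix is
[[2, 0, 0, -1], [0, 2, -1, -1], [0, -1, 2, 0], [-1, -2, 0, 2]].
The roots have two lengths (squared-length ratio 2:1); the short ones are alpha_{2,3}. The associated Dynkin diagram is a chain of 4 nodes with a double edge between the middle two (F_4), so the type is F_4.

F4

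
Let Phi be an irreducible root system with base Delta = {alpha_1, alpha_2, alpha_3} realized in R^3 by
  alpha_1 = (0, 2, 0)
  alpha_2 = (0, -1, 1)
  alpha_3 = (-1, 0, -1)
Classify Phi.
Compute the Cartan integers a_ij = 2(alpha_i, alpha_j)/(alpha_j, alpha_j); the resulting 3x3 Cartan matrix is
[[2, -2, 0], [-1, 2, -1], [0, -1, 2]].
The roots have two lengths (squared-length ratio 2:1); the short ones are alpha_{2,3}. The associated Dynkin diagram is a chain of 3 nodes with a double edge at one end; the terminal node there is the unique long simple root (C_3), so the type is C_3 (the algebra sp(6)).

type C_3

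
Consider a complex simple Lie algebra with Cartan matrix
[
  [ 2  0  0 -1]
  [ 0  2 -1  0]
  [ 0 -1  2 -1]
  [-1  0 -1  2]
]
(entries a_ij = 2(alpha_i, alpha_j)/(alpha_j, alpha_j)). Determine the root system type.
type A_4

The matrix has rank 4 with 2's on the diagonal. Reading the off-diagonal entries as Dynkin edges (a single edge where a_ij = a_ji = -1; a double or triple edge where a_ij * a_ji = 2 or 3), the diagram is a chain of 4 nodes with single edges (A_4). One simple-root ordering that puts it in standard form is (alpha_1, alpha_4, alpha_3, alpha_2). So the algebra is type A_4, i.e. sl(5).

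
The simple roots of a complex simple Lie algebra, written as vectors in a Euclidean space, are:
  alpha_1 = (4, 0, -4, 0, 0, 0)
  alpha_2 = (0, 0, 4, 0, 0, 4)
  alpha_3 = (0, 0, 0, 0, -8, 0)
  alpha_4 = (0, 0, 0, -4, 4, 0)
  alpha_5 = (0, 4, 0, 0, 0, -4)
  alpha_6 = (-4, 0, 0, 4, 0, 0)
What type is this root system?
type C_6

Compute the Cartan integers a_ij = 2(alpha_i, alpha_j)/(alpha_j, alpha_j); the resulting 6x6 Cartan matrix is
[[2, -1, 0, 0, 0, -1], [-1, 2, 0, 0, -1, 0], [0, 0, 2, -2, 0, 0], [0, 0, -1, 2, 0, -1], [0, -1, 0, 0, 2, 0], [-1, 0, 0, -1, 0, 2]].
The roots have two lengths (squared-length ratio 2:1); the short ones are alpha_{1,2,4,5,6}. The associated Dynkin diagram is a chain of 6 nodes with a double edge at one end; the terminal node there is the unique long simple root (C_6), so the type is C_6 (the algebra sp(12)).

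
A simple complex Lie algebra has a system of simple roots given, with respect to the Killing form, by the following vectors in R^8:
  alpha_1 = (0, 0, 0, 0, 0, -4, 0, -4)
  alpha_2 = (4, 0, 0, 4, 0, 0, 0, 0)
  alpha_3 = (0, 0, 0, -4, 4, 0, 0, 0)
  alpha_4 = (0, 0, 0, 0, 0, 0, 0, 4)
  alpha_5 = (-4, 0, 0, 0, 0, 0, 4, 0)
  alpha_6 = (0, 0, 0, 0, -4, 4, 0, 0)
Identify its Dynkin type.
Compute the Cartan integers a_ij = 2(alpha_i, alpha_j)/(alpha_j, alpha_j); the resulting 6x6 Cartan matrix is
[[2, 0, 0, -2, 0, -1], [0, 2, -1, 0, -1, 0], [0, -1, 2, 0, 0, -1], [-1, 0, 0, 2, 0, 0], [0, -1, 0, 0, 2, 0], [-1, 0, -1, 0, 0, 2]].
The roots have two lengths (squared-length ratio 2:1); the short ones are alpha_{4}. The associated Dynkin diagram is a chain of 6 nodes with a double edge at one end; the terminal node there is the unique short simple root (B_6), so the type is B_6 (the algebra so(13)).

type B_6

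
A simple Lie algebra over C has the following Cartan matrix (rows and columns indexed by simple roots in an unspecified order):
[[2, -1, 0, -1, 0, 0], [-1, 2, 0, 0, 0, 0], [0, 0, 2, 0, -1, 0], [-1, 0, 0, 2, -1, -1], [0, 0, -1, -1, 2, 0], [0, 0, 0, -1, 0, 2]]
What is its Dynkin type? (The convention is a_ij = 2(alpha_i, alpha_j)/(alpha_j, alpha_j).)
E_6

The matrix has rank 6 with 2's on the diagonal. Reading the off-diagonal entries as Dynkin edges (a single edge where a_ij = a_ji = -1; a double or triple edge where a_ij * a_ji = 2 or 3), the diagram is a chain of 5 nodes with one extra node attached to the third node from one end (E_6). One simple-root ordering that puts it in standard form is (alpha_2, alpha_6, alpha_1, alpha_4, alpha_5, alpha_3). So the algebra is type E_6.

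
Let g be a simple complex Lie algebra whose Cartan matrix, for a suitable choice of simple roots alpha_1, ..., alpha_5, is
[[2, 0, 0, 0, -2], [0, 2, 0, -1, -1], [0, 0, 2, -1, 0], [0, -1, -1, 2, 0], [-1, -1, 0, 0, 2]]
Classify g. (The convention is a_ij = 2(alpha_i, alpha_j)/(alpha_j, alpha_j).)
C5

The matrix has rank 5 with 2's on the diagonal. Reading the off-diagonal entries as Dynkin edges (a single edge where a_ij = a_ji = -1; a double or triple edge where a_ij * a_ji = 2 or 3), the diagram is a chain of 5 nodes with a double edge at one end; the terminal node there is the unique long simple root (C_5). One simple-root ordering that puts it in standard form is (alpha_3, alpha_4, alpha_2, alpha_5, alpha_1). So the algebra is type C_5, i.e. sp(10).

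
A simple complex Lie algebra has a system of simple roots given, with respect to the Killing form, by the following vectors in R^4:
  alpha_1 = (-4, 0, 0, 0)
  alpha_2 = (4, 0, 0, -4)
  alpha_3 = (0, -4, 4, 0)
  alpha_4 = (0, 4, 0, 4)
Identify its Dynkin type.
B_4 (so(9))

Compute the Cartan integers a_ij = 2(alpha_i, alpha_j)/(alpha_j, alpha_j); the resulting 4x4 Cartan matrix is
[[2, -1, 0, 0], [-2, 2, 0, -1], [0, 0, 2, -1], [0, -1, -1, 2]].
The roots have two lengths (squared-length ratio 2:1); the short ones are alpha_{1}. The associated Dynkin diagram is a chain of 4 nodes with a double edge at one end; the terminal node there is the unique short simple root (B_4), so the type is B_4 (the algebra so(9)).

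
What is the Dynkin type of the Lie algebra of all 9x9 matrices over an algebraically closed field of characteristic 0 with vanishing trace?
type A_8

This is sl(9), which has dimension 9^2 - 1 = 80 and rank 9 - 1 = 8 (a Cartan subalgebra is the diagonal traceless matrices). In the classification of classical Lie algebras, the special linear algebra sl(n+1) has type A_n; here n = 8, so the Dynkin diagram is a chain of 8 nodes with single edges (A_8). Hence the type is A_8.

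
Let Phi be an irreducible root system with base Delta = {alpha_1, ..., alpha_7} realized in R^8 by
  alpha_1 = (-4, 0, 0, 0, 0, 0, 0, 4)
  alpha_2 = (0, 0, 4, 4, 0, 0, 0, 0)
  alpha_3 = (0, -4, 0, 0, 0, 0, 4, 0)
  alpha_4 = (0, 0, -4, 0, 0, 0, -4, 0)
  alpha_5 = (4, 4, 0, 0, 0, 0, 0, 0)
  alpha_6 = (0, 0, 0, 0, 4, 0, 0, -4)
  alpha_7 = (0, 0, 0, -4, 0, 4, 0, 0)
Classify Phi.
Compute the Cartan integers a_ij = 2(alpha_i, alpha_j)/(alpha_j, alpha_j); the resulting 7x7 Cartan matrix is
[[2, 0, 0, 0, -1, -1, 0], [0, 2, 0, -1, 0, 0, -1], [0, 0, 2, -1, -1, 0, 0], [0, -1, -1, 2, 0, 0, 0], [-1, 0, -1, 0, 2, 0, 0], [-1, 0, 0, 0, 0, 2, 0], [0, -1, 0, 0, 0, 0, 2]].
All simple roots have the same length, so the diagram is simply laced. The associated Dynkin diagram is a chain of 7 nodes with single edges (A_7), so the type is A_7 (the algebra sl(8)).

A_7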